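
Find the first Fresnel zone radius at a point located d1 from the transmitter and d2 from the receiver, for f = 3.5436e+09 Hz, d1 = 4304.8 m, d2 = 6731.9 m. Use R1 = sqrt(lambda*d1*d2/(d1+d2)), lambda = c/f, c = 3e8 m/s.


lambda = c / f = 3.0000e+08 / 3.5436e+09 = 0.08465967 m
R1 = sqrt(0.08465967 * 4304.8 * 6731.9 / (4304.8 + 6731.9)) = 14.91 m

14.91 m


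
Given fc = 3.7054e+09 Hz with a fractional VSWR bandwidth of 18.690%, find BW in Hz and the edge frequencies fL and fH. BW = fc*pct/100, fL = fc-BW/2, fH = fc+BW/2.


BW = 3.7054e+09 * 18.690/100 = 6.925393e+08 Hz
fL = 3.7054e+09 - 6.925393e+08/2 = 3.359e+09 Hz
fH = 3.7054e+09 + 6.925393e+08/2 = 4.052e+09 Hz

BW=6.925e+08 Hz, fL=3.359e+09 Hz, fH=4.052e+09 Hz


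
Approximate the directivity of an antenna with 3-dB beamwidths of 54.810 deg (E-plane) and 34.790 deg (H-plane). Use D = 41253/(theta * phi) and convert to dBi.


D_linear = 41253 / (54.810 * 34.790) = 21.63422
D_dBi = 10 * log10(21.63422) = 13.35 dBi

13.35 dBi


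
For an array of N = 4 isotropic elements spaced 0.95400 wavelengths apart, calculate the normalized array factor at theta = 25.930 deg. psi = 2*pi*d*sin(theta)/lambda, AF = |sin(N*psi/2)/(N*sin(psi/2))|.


psi = 2*pi*0.95400*sin(25.930 deg) = 2.621082 rad
AF = |sin(4*2.621082/2) / (4*sin(2.621082/2))| = 0.2232

0.2232


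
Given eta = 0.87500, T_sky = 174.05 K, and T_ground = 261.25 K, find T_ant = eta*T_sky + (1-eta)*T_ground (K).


T_ant = 0.87500 * 174.05 + (1 - 0.87500) * 261.25 = 185.0 K

185.0 K


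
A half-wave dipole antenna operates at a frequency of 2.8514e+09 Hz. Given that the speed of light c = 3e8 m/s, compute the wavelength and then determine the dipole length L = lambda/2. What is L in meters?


lambda = c / f = 3.0000e+08 / 2.8514e+09 = 0.1052115 m
L = lambda / 2 = 0.1052115 / 2 = 0.05261 m

0.05261 m


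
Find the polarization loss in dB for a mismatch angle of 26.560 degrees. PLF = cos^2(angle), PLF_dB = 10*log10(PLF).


PLF_linear = cos^2(26.560 deg) = 0.8000705
PLF_dB = 10 * log10(0.8000705) = -0.9687 dB

-0.9687 dB


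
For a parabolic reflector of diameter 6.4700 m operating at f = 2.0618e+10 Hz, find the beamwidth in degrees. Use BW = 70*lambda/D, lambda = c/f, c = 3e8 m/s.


lambda = c / f = 3.0000e+08 / 2.0618e+10 = 0.01455039 m
BW = 70 * 0.01455039 / 6.4700 = 0.1574 deg

0.1574 deg


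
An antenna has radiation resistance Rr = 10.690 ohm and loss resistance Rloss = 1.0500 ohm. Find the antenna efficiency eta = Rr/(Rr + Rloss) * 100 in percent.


eta = 10.690 / (10.690 + 1.0500) * 100 = 91.06%

91.06%


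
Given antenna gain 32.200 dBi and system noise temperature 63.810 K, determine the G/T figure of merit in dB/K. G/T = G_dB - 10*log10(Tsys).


G/T = 32.200 - 10*log10(63.810) = 32.200 - 18.04889 = 14.15 dB/K

14.15 dB/K


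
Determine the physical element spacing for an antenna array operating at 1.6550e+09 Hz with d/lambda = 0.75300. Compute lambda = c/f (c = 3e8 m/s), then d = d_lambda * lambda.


lambda = c / f = 3.0000e+08 / 1.6550e+09 = 0.1812689 m
d = 0.75300 * 0.1812689 = 0.1365 m

0.1365 m


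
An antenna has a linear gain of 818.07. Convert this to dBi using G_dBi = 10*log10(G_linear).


G_dBi = 10 * log10(818.07) = 29.13 dBi

29.13 dBi


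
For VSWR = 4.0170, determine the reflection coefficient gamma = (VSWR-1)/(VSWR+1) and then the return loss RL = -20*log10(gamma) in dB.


gamma = (4.0170 - 1) / (4.0170 + 1) = 0.6013554
RL = -20 * log10(0.6013554) = 4.417 dB

4.417 dB


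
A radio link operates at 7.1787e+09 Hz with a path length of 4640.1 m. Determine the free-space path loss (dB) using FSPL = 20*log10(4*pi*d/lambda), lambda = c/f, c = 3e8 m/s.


lambda = c / f = 3.0000e+08 / 7.1787e+09 = 0.04179030 m
FSPL = 20 * log10(4*pi*4640.1/0.04179030) = 122.9 dB

122.9 dB


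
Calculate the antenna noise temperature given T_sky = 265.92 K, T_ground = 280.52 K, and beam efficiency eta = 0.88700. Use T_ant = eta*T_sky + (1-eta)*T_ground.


T_ant = 0.88700 * 265.92 + (1 - 0.88700) * 280.52 = 267.6 K

267.6 K


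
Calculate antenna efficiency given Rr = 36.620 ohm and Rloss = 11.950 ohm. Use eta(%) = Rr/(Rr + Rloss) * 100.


eta = 36.620 / (36.620 + 11.950) * 100 = 75.40%

75.40%


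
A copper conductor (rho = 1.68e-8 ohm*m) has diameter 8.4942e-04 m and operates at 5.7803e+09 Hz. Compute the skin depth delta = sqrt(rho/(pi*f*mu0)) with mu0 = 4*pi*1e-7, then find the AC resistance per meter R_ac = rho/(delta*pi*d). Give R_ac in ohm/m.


delta = sqrt(1.68e-8 / (pi * 5.7803e+09 * 4*pi*1e-7)) = 8.580243e-07 m
R_ac = 1.68e-8 / (8.580243e-07 * pi * 8.4942e-04) = 7.337 ohm/m

7.337 ohm/m


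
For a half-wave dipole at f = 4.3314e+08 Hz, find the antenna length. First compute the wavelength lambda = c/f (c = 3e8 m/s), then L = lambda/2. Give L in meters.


lambda = c / f = 3.0000e+08 / 4.3314e+08 = 0.6926167 m
L = lambda / 2 = 0.6926167 / 2 = 0.3463 m

0.3463 m


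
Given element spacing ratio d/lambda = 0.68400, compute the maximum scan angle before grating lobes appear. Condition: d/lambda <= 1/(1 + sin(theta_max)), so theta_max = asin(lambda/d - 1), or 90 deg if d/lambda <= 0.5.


lambda/d - 1 = 1/0.68400 - 1 = 0.4619883
theta_max = asin(0.4619883) = 27.52 deg

27.52 deg


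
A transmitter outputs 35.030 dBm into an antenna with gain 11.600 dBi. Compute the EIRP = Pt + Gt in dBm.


EIRP = Pt + Gt = 35.030 + 11.600 = 46.63 dBm

46.63 dBm


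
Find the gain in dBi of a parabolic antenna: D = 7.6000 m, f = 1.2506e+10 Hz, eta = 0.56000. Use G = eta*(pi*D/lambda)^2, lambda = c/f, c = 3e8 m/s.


lambda = c / f = 3.0000e+08 / 1.2506e+10 = 0.02398849 m
G_linear = 0.56000 * (pi * 7.6000 / 0.02398849)^2 = 554765.1
G_dBi = 10 * log10(554765.1) = 57.44 dBi

57.44 dBi


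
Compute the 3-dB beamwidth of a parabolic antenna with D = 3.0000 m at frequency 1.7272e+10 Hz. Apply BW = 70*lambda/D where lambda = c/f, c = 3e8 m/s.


lambda = c / f = 3.0000e+08 / 1.7272e+10 = 0.01736915 m
BW = 70 * 0.01736915 / 3.0000 = 0.4053 deg

0.4053 deg


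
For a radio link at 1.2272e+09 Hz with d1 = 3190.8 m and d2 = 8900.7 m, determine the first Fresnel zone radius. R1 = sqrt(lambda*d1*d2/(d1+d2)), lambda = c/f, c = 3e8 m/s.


lambda = c / f = 3.0000e+08 / 1.2272e+09 = 0.2444589 m
R1 = sqrt(0.2444589 * 3190.8 * 8900.7 / (3190.8 + 8900.7)) = 23.96 m

23.96 m


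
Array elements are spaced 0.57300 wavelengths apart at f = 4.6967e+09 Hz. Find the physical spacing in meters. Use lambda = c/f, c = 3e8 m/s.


lambda = c / f = 3.0000e+08 / 4.6967e+09 = 0.06387464 m
d = 0.57300 * 0.06387464 = 0.03660 m

0.03660 m


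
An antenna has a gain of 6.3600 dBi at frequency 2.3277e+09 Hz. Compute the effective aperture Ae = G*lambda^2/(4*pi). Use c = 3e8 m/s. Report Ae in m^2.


lambda = c / f = 3.0000e+08 / 2.3277e+09 = 0.1288826 m
G_linear = 10^(6.3600/10) = 4.325138
Ae = G_linear * lambda^2 / (4*pi) = 4.325138 * 0.1288826^2 / (4*pi) = 5.717e-03 m^2

5.717e-03 m^2


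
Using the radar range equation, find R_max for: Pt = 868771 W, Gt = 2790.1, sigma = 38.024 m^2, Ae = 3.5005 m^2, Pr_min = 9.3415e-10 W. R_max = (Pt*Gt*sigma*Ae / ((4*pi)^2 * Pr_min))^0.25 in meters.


R^4 = 868771*2790.1*38.024*3.5005 / ((4*pi)^2 * 9.3415e-10) = 2.187140e+18
R_max = 2.187140e+18^0.25 = 38456 m

38456 m


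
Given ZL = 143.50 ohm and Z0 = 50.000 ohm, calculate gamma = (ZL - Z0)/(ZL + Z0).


gamma = (143.50 - 50.000) / (143.50 + 50.000) = 0.4832

0.4832


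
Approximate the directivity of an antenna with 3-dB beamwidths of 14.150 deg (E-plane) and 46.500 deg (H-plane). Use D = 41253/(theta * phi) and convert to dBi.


D_linear = 41253 / (14.150 * 46.500) = 62.69691
D_dBi = 10 * log10(62.69691) = 17.97 dBi

17.97 dBi


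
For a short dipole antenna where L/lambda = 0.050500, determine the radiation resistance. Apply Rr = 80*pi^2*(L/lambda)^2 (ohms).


Rr = 80 * pi^2 * (0.050500)^2 = 80 * 9.869604 * 2.550250e-03 = 2.014 ohm

2.014 ohm


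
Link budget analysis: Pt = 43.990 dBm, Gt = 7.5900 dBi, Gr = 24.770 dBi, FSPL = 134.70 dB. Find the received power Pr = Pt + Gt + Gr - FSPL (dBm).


Pr = 43.990 + 7.5900 + 24.770 - 134.70 = -58.35 dBm

-58.35 dBm


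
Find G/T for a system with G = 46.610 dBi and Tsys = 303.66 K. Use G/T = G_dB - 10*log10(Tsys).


G/T = 46.610 - 10*log10(303.66) = 46.610 - 24.82388 = 21.79 dB/K

21.79 dB/K


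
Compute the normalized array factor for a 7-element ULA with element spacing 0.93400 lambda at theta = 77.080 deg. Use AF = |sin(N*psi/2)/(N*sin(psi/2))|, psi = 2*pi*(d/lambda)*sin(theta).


psi = 2*pi*0.93400*sin(77.080 deg) = 5.719924 rad
AF = |sin(7*5.719924/2) / (7*sin(5.719924/2))| = 0.4733

0.4733


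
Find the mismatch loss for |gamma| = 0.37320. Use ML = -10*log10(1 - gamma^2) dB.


ML = -10 * log10(1 - 0.37320^2) = -10 * log10(0.86072176) = 0.6514 dB

0.6514 dB


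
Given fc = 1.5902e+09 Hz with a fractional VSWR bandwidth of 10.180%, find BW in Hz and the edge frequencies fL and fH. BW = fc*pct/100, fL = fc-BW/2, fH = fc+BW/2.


BW = 1.5902e+09 * 10.180/100 = 1.618824e+08 Hz
fL = 1.5902e+09 - 1.618824e+08/2 = 1.509e+09 Hz
fH = 1.5902e+09 + 1.618824e+08/2 = 1.671e+09 Hz

BW=1.619e+08 Hz, fL=1.509e+09 Hz, fH=1.671e+09 Hz


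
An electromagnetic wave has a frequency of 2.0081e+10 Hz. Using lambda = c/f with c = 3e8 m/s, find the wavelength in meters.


lambda = c / f = 3.0000e+08 / 2.0081e+10 = 0.01494 m

0.01494 m


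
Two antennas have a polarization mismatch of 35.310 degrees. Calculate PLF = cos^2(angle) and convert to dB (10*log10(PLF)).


PLF_linear = cos^2(35.310 deg) = 0.6659159
PLF_dB = 10 * log10(0.6659159) = -1.766 dB

-1.766 dB


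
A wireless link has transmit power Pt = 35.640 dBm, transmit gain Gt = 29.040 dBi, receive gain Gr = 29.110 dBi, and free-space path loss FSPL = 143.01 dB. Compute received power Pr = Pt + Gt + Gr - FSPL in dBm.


Pr = 35.640 + 29.040 + 29.110 - 143.01 = -49.22 dBm

-49.22 dBm


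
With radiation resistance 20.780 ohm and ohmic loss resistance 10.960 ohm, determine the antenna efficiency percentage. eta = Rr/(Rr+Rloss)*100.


eta = 20.780 / (20.780 + 10.960) * 100 = 65.47%

65.47%


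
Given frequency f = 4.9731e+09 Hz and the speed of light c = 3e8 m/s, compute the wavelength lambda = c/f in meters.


lambda = c / f = 3.0000e+08 / 4.9731e+09 = 0.06032 m

0.06032 m


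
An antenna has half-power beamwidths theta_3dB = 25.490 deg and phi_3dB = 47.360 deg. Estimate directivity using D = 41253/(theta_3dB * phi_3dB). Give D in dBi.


D_linear = 41253 / (25.490 * 47.360) = 34.17228
D_dBi = 10 * log10(34.17228) = 15.34 dBi

15.34 dBi


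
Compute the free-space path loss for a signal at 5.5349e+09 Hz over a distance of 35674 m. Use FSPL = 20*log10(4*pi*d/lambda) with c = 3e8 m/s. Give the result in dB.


lambda = c / f = 3.0000e+08 / 5.5349e+09 = 0.05420152 m
FSPL = 20 * log10(4*pi*35674/0.05420152) = 138.4 dB

138.4 dB


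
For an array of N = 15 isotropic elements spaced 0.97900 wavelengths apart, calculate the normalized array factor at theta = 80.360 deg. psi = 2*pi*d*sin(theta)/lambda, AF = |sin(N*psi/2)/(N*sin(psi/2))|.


psi = 2*pi*0.97900*sin(80.360 deg) = 6.064379 rad
AF = |sin(15*6.064379/2) / (15*sin(6.064379/2))| = 0.6091

0.6091


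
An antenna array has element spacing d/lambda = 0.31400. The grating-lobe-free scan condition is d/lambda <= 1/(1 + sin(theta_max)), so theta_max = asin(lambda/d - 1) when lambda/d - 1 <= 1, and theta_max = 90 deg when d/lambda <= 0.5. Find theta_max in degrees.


lambda/d - 1 = 1/0.31400 - 1 = 2.184713 >= 1
d/lambda <= 0.5, so the array can scan to endfire without grating lobes: theta_max = 90 deg

90 deg


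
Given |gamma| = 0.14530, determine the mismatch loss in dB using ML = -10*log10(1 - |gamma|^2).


ML = -10 * log10(1 - 0.14530^2) = -10 * log10(0.97888791) = 0.09267 dB

0.09267 dB


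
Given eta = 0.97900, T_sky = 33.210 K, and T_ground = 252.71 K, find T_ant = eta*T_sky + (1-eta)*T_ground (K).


T_ant = 0.97900 * 33.210 + (1 - 0.97900) * 252.71 = 37.82 K

37.82 K


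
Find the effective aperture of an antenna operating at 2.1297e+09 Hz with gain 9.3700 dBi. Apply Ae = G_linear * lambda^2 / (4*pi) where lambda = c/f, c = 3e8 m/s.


lambda = c / f = 3.0000e+08 / 2.1297e+09 = 0.1408649 m
G_linear = 10^(9.3700/10) = 8.649679
Ae = G_linear * lambda^2 / (4*pi) = 8.649679 * 0.1408649^2 / (4*pi) = 0.01366 m^2

0.01366 m^2


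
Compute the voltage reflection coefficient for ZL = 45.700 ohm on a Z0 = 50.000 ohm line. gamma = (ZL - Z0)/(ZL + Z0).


gamma = (45.700 - 50.000) / (45.700 + 50.000) = -0.04493

-0.04493


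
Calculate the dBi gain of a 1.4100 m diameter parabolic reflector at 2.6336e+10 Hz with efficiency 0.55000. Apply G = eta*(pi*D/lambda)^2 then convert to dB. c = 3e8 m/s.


lambda = c / f = 3.0000e+08 / 2.6336e+10 = 0.01139125 m
G_linear = 0.55000 * (pi * 1.4100 / 0.01139125)^2 = 83168.31
G_dBi = 10 * log10(83168.31) = 49.20 dBi

49.20 dBi


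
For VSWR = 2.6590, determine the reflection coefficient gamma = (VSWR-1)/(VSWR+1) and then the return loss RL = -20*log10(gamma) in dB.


gamma = (2.6590 - 1) / (2.6590 + 1) = 0.4534026
RL = -20 * log10(0.4534026) = 6.870 dB

6.870 dB


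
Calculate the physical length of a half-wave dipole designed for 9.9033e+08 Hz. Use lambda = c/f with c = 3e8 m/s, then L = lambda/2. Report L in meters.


lambda = c / f = 3.0000e+08 / 9.9033e+08 = 0.3029293 m
L = lambda / 2 = 0.3029293 / 2 = 0.1515 m

0.1515 m


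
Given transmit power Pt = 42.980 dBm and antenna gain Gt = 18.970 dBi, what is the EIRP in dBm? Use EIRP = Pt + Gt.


EIRP = Pt + Gt = 42.980 + 18.970 = 61.95 dBm

61.95 dBm


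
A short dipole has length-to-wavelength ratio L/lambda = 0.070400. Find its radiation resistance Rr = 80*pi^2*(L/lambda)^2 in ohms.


Rr = 80 * pi^2 * (0.070400)^2 = 80 * 9.869604 * 4.956160e-03 = 3.913 ohm

3.913 ohm


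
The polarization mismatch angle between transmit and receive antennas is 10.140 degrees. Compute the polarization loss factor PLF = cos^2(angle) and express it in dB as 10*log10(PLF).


PLF_linear = cos^2(10.140 deg) = 0.9690050
PLF_dB = 10 * log10(0.9690050) = -0.1367 dB

-0.1367 dB


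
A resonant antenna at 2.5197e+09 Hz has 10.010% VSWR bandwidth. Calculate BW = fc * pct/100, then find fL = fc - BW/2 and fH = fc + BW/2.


BW = 2.5197e+09 * 10.010/100 = 2.522220e+08 Hz
fL = 2.5197e+09 - 2.522220e+08/2 = 2.394e+09 Hz
fH = 2.5197e+09 + 2.522220e+08/2 = 2.646e+09 Hz

BW=2.522e+08 Hz, fL=2.394e+09 Hz, fH=2.646e+09 Hz


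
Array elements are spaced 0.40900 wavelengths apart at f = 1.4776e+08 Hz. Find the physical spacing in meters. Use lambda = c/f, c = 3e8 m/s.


lambda = c / f = 3.0000e+08 / 1.4776e+08 = 2.030319 m
d = 0.40900 * 2.030319 = 0.8304 m

0.8304 m


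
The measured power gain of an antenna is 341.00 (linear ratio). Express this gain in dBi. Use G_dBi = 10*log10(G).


G_dBi = 10 * log10(341.00) = 25.33 dBi

25.33 dBi


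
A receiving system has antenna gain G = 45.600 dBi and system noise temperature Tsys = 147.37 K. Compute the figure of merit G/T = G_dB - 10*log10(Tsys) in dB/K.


G/T = 45.600 - 10*log10(147.37) = 45.600 - 21.68409 = 23.92 dB/K

23.92 dB/K


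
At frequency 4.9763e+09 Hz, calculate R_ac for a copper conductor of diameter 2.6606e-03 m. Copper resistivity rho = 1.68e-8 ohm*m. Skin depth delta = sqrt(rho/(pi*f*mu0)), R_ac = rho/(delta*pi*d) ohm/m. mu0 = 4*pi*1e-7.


delta = sqrt(1.68e-8 / (pi * 4.9763e+09 * 4*pi*1e-7)) = 9.247439e-07 m
R_ac = 1.68e-8 / (9.247439e-07 * pi * 2.6606e-03) = 2.173 ohm/m

2.173 ohm/m


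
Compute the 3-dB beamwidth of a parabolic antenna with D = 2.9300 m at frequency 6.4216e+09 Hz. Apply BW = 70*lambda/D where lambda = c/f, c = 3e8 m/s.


lambda = c / f = 3.0000e+08 / 6.4216e+09 = 0.04671733 m
BW = 70 * 0.04671733 / 2.9300 = 1.116 deg

1.116 deg


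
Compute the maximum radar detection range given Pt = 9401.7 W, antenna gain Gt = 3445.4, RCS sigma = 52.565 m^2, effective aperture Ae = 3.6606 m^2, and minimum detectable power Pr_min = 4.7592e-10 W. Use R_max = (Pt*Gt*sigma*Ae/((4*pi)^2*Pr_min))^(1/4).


R^4 = 9401.7*3445.4*52.565*3.6606 / ((4*pi)^2 * 4.7592e-10) = 8.293566e+16
R_max = 8.293566e+16^0.25 = 16970 m

16970 m


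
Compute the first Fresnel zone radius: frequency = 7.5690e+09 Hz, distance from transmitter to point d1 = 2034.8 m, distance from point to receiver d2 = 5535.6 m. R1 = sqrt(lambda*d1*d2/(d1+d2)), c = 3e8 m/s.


lambda = c / f = 3.0000e+08 / 7.5690e+09 = 0.03963535 m
R1 = sqrt(0.03963535 * 2034.8 * 5535.6 / (2034.8 + 5535.6)) = 7.679 m

7.679 m


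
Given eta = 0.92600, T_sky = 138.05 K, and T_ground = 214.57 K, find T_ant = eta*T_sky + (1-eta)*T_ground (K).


T_ant = 0.92600 * 138.05 + (1 - 0.92600) * 214.57 = 143.7 K

143.7 K


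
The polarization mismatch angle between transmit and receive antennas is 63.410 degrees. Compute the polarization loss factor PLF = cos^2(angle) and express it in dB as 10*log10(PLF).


PLF_linear = cos^2(63.410 deg) = 0.2003485
PLF_dB = 10 * log10(0.2003485) = -6.982 dB

-6.982 dB


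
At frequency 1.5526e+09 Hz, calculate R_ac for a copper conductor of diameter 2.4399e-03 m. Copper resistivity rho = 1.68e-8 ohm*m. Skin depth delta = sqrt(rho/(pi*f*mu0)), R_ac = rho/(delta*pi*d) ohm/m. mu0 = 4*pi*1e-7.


delta = sqrt(1.68e-8 / (pi * 1.5526e+09 * 4*pi*1e-7)) = 1.655560e-06 m
R_ac = 1.68e-8 / (1.655560e-06 * pi * 2.4399e-03) = 1.324 ohm/m

1.324 ohm/m


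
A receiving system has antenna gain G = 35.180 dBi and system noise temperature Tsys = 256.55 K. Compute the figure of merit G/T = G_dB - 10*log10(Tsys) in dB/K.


G/T = 35.180 - 10*log10(256.55) = 35.180 - 24.09172 = 11.09 dB/K

11.09 dB/K


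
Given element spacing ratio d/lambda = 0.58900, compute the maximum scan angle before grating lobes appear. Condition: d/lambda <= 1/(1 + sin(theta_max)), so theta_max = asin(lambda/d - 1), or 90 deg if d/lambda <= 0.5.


lambda/d - 1 = 1/0.58900 - 1 = 0.6977929
theta_max = asin(0.6977929) = 44.25 deg

44.25 deg


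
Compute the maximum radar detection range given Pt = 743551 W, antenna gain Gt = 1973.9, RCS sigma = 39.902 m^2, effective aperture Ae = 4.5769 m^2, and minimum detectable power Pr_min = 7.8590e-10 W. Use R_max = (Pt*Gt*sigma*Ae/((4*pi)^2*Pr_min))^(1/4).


R^4 = 743551*1973.9*39.902*4.5769 / ((4*pi)^2 * 7.8590e-10) = 2.159807e+18
R_max = 2.159807e+18^0.25 = 38336 m

38336 m


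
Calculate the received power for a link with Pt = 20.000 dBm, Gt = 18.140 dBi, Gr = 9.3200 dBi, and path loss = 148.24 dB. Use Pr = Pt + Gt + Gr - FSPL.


Pr = 20.000 + 18.140 + 9.3200 - 148.24 = -100.78 dBm

-100.78 dBm


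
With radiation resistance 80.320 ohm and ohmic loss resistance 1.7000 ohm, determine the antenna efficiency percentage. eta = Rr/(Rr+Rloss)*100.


eta = 80.320 / (80.320 + 1.7000) * 100 = 97.93%

97.93%


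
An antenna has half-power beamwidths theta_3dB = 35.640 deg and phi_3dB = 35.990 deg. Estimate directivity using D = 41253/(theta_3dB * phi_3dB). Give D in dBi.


D_linear = 41253 / (35.640 * 35.990) = 32.16148
D_dBi = 10 * log10(32.16148) = 15.07 dBi

15.07 dBi


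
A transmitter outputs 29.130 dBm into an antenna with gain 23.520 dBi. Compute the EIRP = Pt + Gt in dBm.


EIRP = Pt + Gt = 29.130 + 23.520 = 52.65 dBm

52.65 dBm


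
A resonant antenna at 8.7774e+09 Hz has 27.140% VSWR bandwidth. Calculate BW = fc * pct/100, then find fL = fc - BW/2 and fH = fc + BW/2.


BW = 8.7774e+09 * 27.140/100 = 2.382186e+09 Hz
fL = 8.7774e+09 - 2.382186e+09/2 = 7.586e+09 Hz
fH = 8.7774e+09 + 2.382186e+09/2 = 9.968e+09 Hz

BW=2.382e+09 Hz, fL=7.586e+09 Hz, fH=9.968e+09 Hz


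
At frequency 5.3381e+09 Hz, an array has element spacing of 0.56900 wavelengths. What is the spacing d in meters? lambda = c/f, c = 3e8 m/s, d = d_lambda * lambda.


lambda = c / f = 3.0000e+08 / 5.3381e+09 = 0.05619977 m
d = 0.56900 * 0.05619977 = 0.03198 m

0.03198 m


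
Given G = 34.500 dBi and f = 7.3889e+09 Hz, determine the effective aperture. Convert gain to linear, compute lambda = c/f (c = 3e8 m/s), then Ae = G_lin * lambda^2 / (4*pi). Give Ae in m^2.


lambda = c / f = 3.0000e+08 / 7.3889e+09 = 0.04060144 m
G_linear = 10^(34.500/10) = 2818.383
Ae = G_linear * lambda^2 / (4*pi) = 2818.383 * 0.04060144^2 / (4*pi) = 0.3697 m^2

0.3697 m^2


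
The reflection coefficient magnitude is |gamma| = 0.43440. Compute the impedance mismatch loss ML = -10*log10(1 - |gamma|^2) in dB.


ML = -10 * log10(1 - 0.43440^2) = -10 * log10(0.81129664) = 0.9082 dB

0.9082 dB


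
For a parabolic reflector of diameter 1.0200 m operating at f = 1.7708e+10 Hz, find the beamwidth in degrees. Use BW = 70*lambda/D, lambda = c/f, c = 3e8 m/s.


lambda = c / f = 3.0000e+08 / 1.7708e+10 = 0.01694150 m
BW = 70 * 0.01694150 / 1.0200 = 1.163 deg

1.163 deg


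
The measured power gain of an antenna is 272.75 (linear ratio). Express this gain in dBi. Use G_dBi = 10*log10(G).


G_dBi = 10 * log10(272.75) = 24.36 dBi

24.36 dBi


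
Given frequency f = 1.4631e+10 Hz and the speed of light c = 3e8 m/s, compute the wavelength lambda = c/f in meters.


lambda = c / f = 3.0000e+08 / 1.4631e+10 = 0.02050 m

0.02050 m


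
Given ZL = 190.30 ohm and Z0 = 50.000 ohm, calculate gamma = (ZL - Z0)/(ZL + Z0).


gamma = (190.30 - 50.000) / (190.30 + 50.000) = 0.5839

0.5839


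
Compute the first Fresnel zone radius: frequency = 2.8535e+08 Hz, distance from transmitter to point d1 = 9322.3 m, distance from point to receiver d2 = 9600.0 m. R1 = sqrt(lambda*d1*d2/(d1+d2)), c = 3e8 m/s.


lambda = c / f = 3.0000e+08 / 2.8535e+08 = 1.051340 m
R1 = sqrt(1.051340 * 9322.3 * 9600.0 / (9322.3 + 9600.0)) = 70.52 m

70.52 m


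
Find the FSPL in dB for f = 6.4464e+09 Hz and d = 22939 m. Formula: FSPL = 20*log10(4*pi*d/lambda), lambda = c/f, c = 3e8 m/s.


lambda = c / f = 3.0000e+08 / 6.4464e+09 = 0.04653760 m
FSPL = 20 * log10(4*pi*22939/0.04653760) = 135.8 dB

135.8 dB


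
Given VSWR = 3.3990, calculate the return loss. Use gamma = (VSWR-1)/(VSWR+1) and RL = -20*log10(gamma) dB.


gamma = (3.3990 - 1) / (3.3990 + 1) = 0.5453512
RL = -20 * log10(0.5453512) = 5.266 dB

5.266 dB


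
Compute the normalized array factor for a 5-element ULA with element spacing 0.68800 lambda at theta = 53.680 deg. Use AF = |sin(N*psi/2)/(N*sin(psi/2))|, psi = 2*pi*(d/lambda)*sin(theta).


psi = 2*pi*0.68800*sin(53.680 deg) = 3.482999 rad
AF = |sin(5*3.482999/2) / (5*sin(3.482999/2))| = 0.1334

0.1334


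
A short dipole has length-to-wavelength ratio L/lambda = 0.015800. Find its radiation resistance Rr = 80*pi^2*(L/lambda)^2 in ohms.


Rr = 80 * pi^2 * (0.015800)^2 = 80 * 9.869604 * 2.496400e-04 = 0.1971 ohm

0.1971 ohm


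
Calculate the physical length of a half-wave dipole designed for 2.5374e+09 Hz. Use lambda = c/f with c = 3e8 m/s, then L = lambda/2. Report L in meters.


lambda = c / f = 3.0000e+08 / 2.5374e+09 = 0.1182313 m
L = lambda / 2 = 0.1182313 / 2 = 0.05912 m

0.05912 m


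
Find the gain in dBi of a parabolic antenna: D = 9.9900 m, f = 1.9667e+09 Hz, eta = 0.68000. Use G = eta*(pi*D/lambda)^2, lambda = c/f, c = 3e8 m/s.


lambda = c / f = 3.0000e+08 / 1.9667e+09 = 0.1525398 m
G_linear = 0.68000 * (pi * 9.9900 / 0.1525398)^2 = 28785.47
G_dBi = 10 * log10(28785.47) = 44.59 dBi

44.59 dBi


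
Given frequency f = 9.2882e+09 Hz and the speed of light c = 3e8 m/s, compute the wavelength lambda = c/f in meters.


lambda = c / f = 3.0000e+08 / 9.2882e+09 = 0.03230 m

0.03230 m


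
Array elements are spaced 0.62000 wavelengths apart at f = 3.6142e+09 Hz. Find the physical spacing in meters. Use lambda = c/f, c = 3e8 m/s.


lambda = c / f = 3.0000e+08 / 3.6142e+09 = 0.08300592 m
d = 0.62000 * 0.08300592 = 0.05146 m

0.05146 m


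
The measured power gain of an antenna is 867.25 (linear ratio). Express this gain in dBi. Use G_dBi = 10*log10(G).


G_dBi = 10 * log10(867.25) = 29.38 dBi

29.38 dBi


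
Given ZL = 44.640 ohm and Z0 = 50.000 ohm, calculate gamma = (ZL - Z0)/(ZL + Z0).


gamma = (44.640 - 50.000) / (44.640 + 50.000) = -0.05664

-0.05664


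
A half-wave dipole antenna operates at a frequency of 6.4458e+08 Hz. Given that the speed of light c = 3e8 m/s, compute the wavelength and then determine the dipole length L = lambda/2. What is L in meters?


lambda = c / f = 3.0000e+08 / 6.4458e+08 = 0.4654193 m
L = lambda / 2 = 0.4654193 / 2 = 0.2327 m

0.2327 m


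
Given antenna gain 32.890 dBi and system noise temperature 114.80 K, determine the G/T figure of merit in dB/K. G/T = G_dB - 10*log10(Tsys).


G/T = 32.890 - 10*log10(114.80) = 32.890 - 20.59942 = 12.29 dB/K

12.29 dB/K


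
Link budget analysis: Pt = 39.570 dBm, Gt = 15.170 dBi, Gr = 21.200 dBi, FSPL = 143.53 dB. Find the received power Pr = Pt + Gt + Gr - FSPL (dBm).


Pr = 39.570 + 15.170 + 21.200 - 143.53 = -67.59 dBm

-67.59 dBm


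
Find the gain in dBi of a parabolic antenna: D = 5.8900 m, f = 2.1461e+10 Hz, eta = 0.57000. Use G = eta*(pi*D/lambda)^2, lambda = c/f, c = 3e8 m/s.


lambda = c / f = 3.0000e+08 / 2.1461e+10 = 0.01397885 m
G_linear = 0.57000 * (pi * 5.8900 / 0.01397885)^2 = 998762.7
G_dBi = 10 * log10(998762.7) = 59.99 dBi

59.99 dBi


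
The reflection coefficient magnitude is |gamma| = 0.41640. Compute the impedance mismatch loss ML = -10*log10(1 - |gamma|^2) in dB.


ML = -10 * log10(1 - 0.41640^2) = -10 * log10(0.82661104) = 0.8270 dB

0.8270 dB


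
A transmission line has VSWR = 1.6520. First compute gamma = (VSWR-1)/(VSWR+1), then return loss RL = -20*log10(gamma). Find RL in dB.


gamma = (1.6520 - 1) / (1.6520 + 1) = 0.2458522
RL = -20 * log10(0.2458522) = 12.19 dB

12.19 dB


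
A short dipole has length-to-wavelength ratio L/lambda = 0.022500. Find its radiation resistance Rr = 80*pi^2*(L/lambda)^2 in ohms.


Rr = 80 * pi^2 * (0.022500)^2 = 80 * 9.869604 * 5.062500e-04 = 0.3997 ohm

0.3997 ohm


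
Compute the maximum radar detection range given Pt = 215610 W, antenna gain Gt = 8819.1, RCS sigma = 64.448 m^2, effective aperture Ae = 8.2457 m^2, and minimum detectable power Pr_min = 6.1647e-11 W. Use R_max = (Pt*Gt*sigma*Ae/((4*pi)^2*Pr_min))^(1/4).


R^4 = 215610*8819.1*64.448*8.2457 / ((4*pi)^2 * 6.1647e-11) = 1.038003e+20
R_max = 1.038003e+20^0.25 = 100937 m

100937 m


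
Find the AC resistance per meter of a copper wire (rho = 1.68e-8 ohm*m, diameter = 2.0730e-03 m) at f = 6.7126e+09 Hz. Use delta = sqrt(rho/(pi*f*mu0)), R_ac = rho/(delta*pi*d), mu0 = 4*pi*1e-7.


delta = sqrt(1.68e-8 / (pi * 6.7126e+09 * 4*pi*1e-7)) = 7.962132e-07 m
R_ac = 1.68e-8 / (7.962132e-07 * pi * 2.0730e-03) = 3.240 ohm/m

3.240 ohm/m


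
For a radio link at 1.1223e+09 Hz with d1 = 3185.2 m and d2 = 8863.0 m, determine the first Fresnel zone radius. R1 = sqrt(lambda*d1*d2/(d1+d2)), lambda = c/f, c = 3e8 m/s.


lambda = c / f = 3.0000e+08 / 1.1223e+09 = 0.2673082 m
R1 = sqrt(0.2673082 * 3185.2 * 8863.0 / (3185.2 + 8863.0)) = 25.03 m

25.03 m


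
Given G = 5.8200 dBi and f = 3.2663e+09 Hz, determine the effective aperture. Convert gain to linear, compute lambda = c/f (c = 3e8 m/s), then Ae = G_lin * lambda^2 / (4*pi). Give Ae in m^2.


lambda = c / f = 3.0000e+08 / 3.2663e+09 = 0.09184704 m
G_linear = 10^(5.8200/10) = 3.819443
Ae = G_linear * lambda^2 / (4*pi) = 3.819443 * 0.09184704^2 / (4*pi) = 2.564e-03 m^2

2.564e-03 m^2


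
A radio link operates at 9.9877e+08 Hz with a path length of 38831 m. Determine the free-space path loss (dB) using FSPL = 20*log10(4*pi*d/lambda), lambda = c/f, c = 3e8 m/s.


lambda = c / f = 3.0000e+08 / 9.9877e+08 = 0.3003695 m
FSPL = 20 * log10(4*pi*38831/0.3003695) = 124.2 dB

124.2 dB


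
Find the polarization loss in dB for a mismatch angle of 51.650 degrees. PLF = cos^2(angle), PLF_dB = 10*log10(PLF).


PLF_linear = cos^2(51.650 deg) = 0.3849751
PLF_dB = 10 * log10(0.3849751) = -4.146 dB

-4.146 dB


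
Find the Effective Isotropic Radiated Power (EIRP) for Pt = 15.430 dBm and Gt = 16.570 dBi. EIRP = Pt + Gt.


EIRP = Pt + Gt = 15.430 + 16.570 = 32.00 dBm

32.00 dBm


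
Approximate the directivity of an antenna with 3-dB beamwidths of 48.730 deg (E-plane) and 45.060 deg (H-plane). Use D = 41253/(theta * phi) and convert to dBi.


D_linear = 41253 / (48.730 * 45.060) = 18.78745
D_dBi = 10 * log10(18.78745) = 12.74 dBi

12.74 dBi


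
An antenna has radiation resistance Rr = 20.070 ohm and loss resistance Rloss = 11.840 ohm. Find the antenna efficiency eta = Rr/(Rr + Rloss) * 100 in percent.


eta = 20.070 / (20.070 + 11.840) * 100 = 62.90%

62.90%


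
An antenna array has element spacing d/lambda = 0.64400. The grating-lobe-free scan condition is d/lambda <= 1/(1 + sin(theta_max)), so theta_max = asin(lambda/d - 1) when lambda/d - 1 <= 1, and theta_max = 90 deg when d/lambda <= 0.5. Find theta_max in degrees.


lambda/d - 1 = 1/0.64400 - 1 = 0.5527950
theta_max = asin(0.5527950) = 33.56 deg

33.56 deg


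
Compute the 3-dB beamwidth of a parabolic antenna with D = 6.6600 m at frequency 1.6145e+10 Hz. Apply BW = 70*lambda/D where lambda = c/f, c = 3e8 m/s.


lambda = c / f = 3.0000e+08 / 1.6145e+10 = 0.01858160 m
BW = 70 * 0.01858160 / 6.6600 = 0.1953 deg

0.1953 deg


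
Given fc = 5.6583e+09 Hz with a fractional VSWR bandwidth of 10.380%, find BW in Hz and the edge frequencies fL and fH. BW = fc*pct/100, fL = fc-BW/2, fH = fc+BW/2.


BW = 5.6583e+09 * 10.380/100 = 5.873315e+08 Hz
fL = 5.6583e+09 - 5.873315e+08/2 = 5.365e+09 Hz
fH = 5.6583e+09 + 5.873315e+08/2 = 5.952e+09 Hz

BW=5.873e+08 Hz, fL=5.365e+09 Hz, fH=5.952e+09 Hz


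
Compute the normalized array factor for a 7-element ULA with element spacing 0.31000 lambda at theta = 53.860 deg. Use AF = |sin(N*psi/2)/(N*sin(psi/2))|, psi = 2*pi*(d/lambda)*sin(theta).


psi = 2*pi*0.31000*sin(53.860 deg) = 1.572991 rad
AF = |sin(7*1.572991/2) / (7*sin(1.572991/2))| = 0.1416

0.1416


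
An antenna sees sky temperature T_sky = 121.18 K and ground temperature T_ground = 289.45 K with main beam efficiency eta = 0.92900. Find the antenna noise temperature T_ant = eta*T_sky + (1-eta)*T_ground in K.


T_ant = 0.92900 * 121.18 + (1 - 0.92900) * 289.45 = 133.1 K

133.1 K


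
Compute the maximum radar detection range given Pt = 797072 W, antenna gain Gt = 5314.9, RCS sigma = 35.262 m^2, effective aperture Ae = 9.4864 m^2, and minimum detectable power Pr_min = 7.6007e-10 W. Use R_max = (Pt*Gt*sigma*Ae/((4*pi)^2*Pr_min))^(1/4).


R^4 = 797072*5314.9*35.262*9.4864 / ((4*pi)^2 * 7.6007e-10) = 1.180668e+19
R_max = 1.180668e+19^0.25 = 58618 m

58618 m


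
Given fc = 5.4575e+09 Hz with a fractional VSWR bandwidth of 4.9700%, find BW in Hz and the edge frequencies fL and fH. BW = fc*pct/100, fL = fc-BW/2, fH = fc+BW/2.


BW = 5.4575e+09 * 4.9700/100 = 2.712378e+08 Hz
fL = 5.4575e+09 - 2.712378e+08/2 = 5.322e+09 Hz
fH = 5.4575e+09 + 2.712378e+08/2 = 5.593e+09 Hz

BW=2.712e+08 Hz, fL=5.322e+09 Hz, fH=5.593e+09 Hz


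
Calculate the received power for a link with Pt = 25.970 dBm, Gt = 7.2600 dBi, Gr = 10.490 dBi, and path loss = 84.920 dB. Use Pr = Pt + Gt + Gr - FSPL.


Pr = 25.970 + 7.2600 + 10.490 - 84.920 = -41.20 dBm

-41.20 dBm


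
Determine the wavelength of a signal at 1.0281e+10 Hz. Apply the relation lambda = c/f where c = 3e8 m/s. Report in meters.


lambda = c / f = 3.0000e+08 / 1.0281e+10 = 0.02918 m

0.02918 m


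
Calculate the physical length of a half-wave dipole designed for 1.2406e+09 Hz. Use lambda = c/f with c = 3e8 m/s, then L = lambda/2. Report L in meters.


lambda = c / f = 3.0000e+08 / 1.2406e+09 = 0.2418185 m
L = lambda / 2 = 0.2418185 / 2 = 0.1209 m

0.1209 m


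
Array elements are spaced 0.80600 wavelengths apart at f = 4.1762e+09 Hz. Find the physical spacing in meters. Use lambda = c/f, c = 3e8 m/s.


lambda = c / f = 3.0000e+08 / 4.1762e+09 = 0.07183564 m
d = 0.80600 * 0.07183564 = 0.05790 m

0.05790 m


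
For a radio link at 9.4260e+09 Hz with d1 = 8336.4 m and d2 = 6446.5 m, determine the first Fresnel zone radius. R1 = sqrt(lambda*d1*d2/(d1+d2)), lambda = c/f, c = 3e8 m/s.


lambda = c / f = 3.0000e+08 / 9.4260e+09 = 0.03182686 m
R1 = sqrt(0.03182686 * 8336.4 * 6446.5 / (8336.4 + 6446.5)) = 10.76 m

10.76 m


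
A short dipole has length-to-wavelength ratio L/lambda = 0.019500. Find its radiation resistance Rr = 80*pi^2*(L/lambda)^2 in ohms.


Rr = 80 * pi^2 * (0.019500)^2 = 80 * 9.869604 * 3.802500e-04 = 0.3002 ohm

0.3002 ohm


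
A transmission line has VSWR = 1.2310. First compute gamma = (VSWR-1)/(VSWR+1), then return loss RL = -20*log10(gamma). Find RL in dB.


gamma = (1.2310 - 1) / (1.2310 + 1) = 0.1035410
RL = -20 * log10(0.1035410) = 19.70 dB

19.70 dB


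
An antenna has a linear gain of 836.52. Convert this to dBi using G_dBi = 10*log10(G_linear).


G_dBi = 10 * log10(836.52) = 29.22 dBi

29.22 dBi


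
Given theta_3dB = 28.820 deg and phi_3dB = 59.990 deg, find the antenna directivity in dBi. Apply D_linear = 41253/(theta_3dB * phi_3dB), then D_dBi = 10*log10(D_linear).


D_linear = 41253 / (28.820 * 59.990) = 23.86067
D_dBi = 10 * log10(23.86067) = 13.78 dBi

13.78 dBi


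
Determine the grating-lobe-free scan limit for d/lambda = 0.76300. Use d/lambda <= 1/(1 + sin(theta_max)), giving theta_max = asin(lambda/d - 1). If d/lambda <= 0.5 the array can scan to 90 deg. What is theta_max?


lambda/d - 1 = 1/0.76300 - 1 = 0.3106160
theta_max = asin(0.3106160) = 18.10 deg

18.10 deg


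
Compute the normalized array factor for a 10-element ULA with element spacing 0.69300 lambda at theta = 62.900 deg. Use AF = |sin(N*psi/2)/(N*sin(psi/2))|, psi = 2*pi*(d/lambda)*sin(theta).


psi = 2*pi*0.69300*sin(62.900 deg) = 3.876207 rad
AF = |sin(10*3.876207/2) / (10*sin(3.876207/2))| = 0.05430

0.05430


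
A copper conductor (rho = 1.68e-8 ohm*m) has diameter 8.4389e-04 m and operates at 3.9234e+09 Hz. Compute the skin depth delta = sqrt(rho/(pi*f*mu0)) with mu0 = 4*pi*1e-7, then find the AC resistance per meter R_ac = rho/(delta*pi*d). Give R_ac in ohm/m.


delta = sqrt(1.68e-8 / (pi * 3.9234e+09 * 4*pi*1e-7)) = 1.041462e-06 m
R_ac = 1.68e-8 / (1.041462e-06 * pi * 8.4389e-04) = 6.085 ohm/m

6.085 ohm/m


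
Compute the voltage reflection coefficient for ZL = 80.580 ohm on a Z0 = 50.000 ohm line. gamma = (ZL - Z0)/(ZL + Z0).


gamma = (80.580 - 50.000) / (80.580 + 50.000) = 0.2342

0.2342


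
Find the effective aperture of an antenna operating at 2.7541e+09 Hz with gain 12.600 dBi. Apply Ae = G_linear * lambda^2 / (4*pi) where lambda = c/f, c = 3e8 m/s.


lambda = c / f = 3.0000e+08 / 2.7541e+09 = 0.1089285 m
G_linear = 10^(12.600/10) = 18.19701
Ae = G_linear * lambda^2 / (4*pi) = 18.19701 * 0.1089285^2 / (4*pi) = 0.01718 m^2

0.01718 m^2


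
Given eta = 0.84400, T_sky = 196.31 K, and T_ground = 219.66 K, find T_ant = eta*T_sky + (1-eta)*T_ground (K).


T_ant = 0.84400 * 196.31 + (1 - 0.84400) * 219.66 = 200.0 K

200.0 K


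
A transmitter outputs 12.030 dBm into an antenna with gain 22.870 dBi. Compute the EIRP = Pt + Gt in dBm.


EIRP = Pt + Gt = 12.030 + 22.870 = 34.90 dBm

34.90 dBm


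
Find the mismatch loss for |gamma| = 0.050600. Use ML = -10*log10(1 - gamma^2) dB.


ML = -10 * log10(1 - 0.050600^2) = -10 * log10(0.99743964) = 0.01113 dB

0.01113 dB


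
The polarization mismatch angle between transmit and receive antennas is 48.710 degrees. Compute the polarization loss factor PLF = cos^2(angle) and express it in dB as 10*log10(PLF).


PLF_linear = cos^2(48.710 deg) = 0.4354291
PLF_dB = 10 * log10(0.4354291) = -3.611 dB

-3.611 dB


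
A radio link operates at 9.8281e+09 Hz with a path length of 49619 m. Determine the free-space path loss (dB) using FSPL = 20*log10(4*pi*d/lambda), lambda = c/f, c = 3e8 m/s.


lambda = c / f = 3.0000e+08 / 9.8281e+09 = 0.03052472 m
FSPL = 20 * log10(4*pi*49619/0.03052472) = 146.2 dB

146.2 dB


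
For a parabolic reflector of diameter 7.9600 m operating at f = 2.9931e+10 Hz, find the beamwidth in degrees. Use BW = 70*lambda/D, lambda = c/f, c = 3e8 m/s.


lambda = c / f = 3.0000e+08 / 2.9931e+10 = 0.01002305 m
BW = 70 * 0.01002305 / 7.9600 = 0.08814 deg

0.08814 deg


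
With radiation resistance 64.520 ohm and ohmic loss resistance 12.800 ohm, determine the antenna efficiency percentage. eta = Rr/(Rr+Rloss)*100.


eta = 64.520 / (64.520 + 12.800) * 100 = 83.45%

83.45%


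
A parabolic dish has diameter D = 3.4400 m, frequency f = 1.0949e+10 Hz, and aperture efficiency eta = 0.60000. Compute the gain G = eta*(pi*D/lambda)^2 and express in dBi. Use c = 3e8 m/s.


lambda = c / f = 3.0000e+08 / 1.0949e+10 = 0.02739976 m
G_linear = 0.60000 * (pi * 3.4400 / 0.02739976)^2 = 93341.41
G_dBi = 10 * log10(93341.41) = 49.70 dBi

49.70 dBi


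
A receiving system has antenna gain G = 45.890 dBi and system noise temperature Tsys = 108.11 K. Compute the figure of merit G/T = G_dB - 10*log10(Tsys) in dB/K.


G/T = 45.890 - 10*log10(108.11) = 45.890 - 20.33866 = 25.55 dB/K

25.55 dB/K


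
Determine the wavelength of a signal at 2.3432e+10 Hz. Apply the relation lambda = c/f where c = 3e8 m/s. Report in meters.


lambda = c / f = 3.0000e+08 / 2.3432e+10 = 0.01280 m

0.01280 m


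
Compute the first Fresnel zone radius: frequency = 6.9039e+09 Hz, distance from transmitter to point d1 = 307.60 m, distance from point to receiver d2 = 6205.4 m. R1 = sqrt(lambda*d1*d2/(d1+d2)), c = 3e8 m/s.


lambda = c / f = 3.0000e+08 / 6.9039e+09 = 0.04345370 m
R1 = sqrt(0.04345370 * 307.60 * 6205.4 / (307.60 + 6205.4)) = 3.569 m

3.569 m


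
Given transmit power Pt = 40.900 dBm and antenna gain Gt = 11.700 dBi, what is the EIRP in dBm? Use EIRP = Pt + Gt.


EIRP = Pt + Gt = 40.900 + 11.700 = 52.60 dBm

52.60 dBm


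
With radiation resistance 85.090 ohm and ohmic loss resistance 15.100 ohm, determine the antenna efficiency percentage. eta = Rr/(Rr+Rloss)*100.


eta = 85.090 / (85.090 + 15.100) * 100 = 84.93%

84.93%


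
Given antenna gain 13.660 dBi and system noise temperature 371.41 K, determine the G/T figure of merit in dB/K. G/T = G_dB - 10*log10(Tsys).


G/T = 13.660 - 10*log10(371.41) = 13.660 - 25.69854 = -12.04 dB/K

-12.04 dB/K


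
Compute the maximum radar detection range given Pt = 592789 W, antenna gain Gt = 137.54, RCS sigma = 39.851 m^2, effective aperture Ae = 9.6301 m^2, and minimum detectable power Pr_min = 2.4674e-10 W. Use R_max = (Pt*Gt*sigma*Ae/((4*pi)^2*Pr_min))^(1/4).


R^4 = 592789*137.54*39.851*9.6301 / ((4*pi)^2 * 2.4674e-10) = 8.030450e+17
R_max = 8.030450e+17^0.25 = 29935 m

29935 m


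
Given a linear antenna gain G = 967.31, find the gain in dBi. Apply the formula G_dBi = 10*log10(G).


G_dBi = 10 * log10(967.31) = 29.86 dBi

29.86 dBi


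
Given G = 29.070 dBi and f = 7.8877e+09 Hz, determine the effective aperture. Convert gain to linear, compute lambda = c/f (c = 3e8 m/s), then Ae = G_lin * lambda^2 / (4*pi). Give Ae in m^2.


lambda = c / f = 3.0000e+08 / 7.8877e+09 = 0.03803390 m
G_linear = 10^(29.070/10) = 807.2350
Ae = G_linear * lambda^2 / (4*pi) = 807.2350 * 0.03803390^2 / (4*pi) = 0.09292 m^2

0.09292 m^2


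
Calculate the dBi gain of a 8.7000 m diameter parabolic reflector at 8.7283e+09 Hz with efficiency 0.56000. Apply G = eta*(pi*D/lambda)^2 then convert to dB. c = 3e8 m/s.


lambda = c / f = 3.0000e+08 / 8.7283e+09 = 0.03437095 m
G_linear = 0.56000 * (pi * 8.7000 / 0.03437095)^2 = 354114.1
G_dBi = 10 * log10(354114.1) = 55.49 dBi

55.49 dBi


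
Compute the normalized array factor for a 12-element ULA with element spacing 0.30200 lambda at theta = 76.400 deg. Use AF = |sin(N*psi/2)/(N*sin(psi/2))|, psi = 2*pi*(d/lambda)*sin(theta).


psi = 2*pi*0.30200*sin(76.400 deg) = 1.844317 rad
AF = |sin(12*1.844317/2) / (12*sin(1.844317/2))| = 0.1043

0.1043
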